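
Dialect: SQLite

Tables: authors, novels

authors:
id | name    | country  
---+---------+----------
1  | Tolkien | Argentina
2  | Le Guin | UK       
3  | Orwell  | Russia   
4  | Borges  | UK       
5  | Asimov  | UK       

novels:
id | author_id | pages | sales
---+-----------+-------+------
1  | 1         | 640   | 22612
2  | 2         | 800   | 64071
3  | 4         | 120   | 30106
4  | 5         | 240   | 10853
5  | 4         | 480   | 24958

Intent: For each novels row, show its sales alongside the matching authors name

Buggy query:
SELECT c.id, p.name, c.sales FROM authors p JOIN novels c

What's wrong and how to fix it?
Bug: JOIN with no ON clause produces a cartesian product; every novels row pairs with every authors row

Fix: Add ON c.author_id = p.id to the JOIN

Corrected query:
SELECT c.id, p.name, c.sales FROM authors p JOIN novels c ON c.author_id = p.id

Result:
id | name    | sales
---+---------+------
1  | Tolkien | 22612
2  | Le Guin | 64071
3  | Borges  | 30106
4  | Asimov  | 10853
5  | Borges  | 24958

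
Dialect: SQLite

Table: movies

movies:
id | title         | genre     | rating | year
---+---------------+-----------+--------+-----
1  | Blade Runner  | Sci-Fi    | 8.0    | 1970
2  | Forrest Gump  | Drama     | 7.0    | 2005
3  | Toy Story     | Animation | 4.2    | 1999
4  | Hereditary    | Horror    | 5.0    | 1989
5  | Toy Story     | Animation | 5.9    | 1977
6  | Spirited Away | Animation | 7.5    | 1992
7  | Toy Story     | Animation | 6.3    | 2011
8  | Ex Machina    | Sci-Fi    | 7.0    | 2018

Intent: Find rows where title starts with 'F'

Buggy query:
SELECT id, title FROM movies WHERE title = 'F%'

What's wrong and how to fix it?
Bug: '=' compares the literal string including the % character; pattern matching needs LIKE

Fix: Replace '=' with LIKE so 'F%' is treated as a pattern

Corrected query:
SELECT id, title FROM movies WHERE title LIKE 'F%'

Result:
id | title       
---+-------------
2  | Forrest Gump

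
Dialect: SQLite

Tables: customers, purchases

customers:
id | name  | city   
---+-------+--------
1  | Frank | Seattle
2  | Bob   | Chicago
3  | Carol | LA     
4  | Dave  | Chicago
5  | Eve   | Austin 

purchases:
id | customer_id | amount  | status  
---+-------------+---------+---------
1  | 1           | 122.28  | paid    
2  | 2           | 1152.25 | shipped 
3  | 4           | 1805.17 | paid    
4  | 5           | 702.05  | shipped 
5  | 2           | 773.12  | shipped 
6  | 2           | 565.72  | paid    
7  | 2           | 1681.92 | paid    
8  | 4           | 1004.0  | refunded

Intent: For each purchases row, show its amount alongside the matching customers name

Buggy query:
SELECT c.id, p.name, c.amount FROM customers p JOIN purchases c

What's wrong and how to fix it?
Bug: Missing join condition: each purchases row is matched to all customers rows instead of just its own

Fix: Add ON c.customer_id = p.id to the JOIN

Corrected query:
SELECT c.id, p.name, c.amount FROM customers p JOIN purchases c ON c.customer_id = p.id

Result:
id | name  | amount 
---+-------+--------
1  | Frank | 122.28 
2  | Bob   | 1152.25
3  | Dave  | 1805.17
4  | Eve   | 702.05 
5  | Bob   | 773.12 
6  | Bob   | 565.72 
7  | Bob   | 1681.92
8  | Dave  | 1004   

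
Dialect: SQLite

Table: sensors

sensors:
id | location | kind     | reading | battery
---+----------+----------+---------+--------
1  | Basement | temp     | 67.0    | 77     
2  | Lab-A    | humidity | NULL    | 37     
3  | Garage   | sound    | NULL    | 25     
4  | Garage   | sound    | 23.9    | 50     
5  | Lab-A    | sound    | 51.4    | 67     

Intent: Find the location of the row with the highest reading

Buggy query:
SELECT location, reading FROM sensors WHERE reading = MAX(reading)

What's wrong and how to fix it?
Bug: MAX(reading) is an aggregate and cannot be used directly in WHERE

Fix: Wrap MAX in a scalar subquery so WHERE compares against a single value

Corrected query:
SELECT location, reading FROM sensors WHERE reading = (SELECT MAX(reading) FROM sensors)

Result:
location | reading
---------+--------
Basement | 67     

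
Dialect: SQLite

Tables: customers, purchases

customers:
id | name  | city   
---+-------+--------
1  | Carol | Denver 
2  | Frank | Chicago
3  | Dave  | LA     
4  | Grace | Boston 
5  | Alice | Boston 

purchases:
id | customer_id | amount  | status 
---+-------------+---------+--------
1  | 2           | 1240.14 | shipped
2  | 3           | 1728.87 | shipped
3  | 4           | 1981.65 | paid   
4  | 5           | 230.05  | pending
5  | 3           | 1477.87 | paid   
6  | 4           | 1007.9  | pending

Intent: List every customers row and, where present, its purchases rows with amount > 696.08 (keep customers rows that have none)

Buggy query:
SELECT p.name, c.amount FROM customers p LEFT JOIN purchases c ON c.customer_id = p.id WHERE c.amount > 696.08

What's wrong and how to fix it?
Bug: Filtering c.amount in WHERE discards the NULL rows produced by LEFT JOIN, turning it into an inner join

Fix: Move the right-table condition into the ON clause so unmatched parents are kept

Corrected query:
SELECT p.name, c.amount FROM customers p LEFT JOIN purchases c ON c.customer_id = p.id AND c.amount > 696.08

Result:
name  | amount 
------+--------
Carol | NULL   
Frank | 1240.14
Dave  | 1477.87
Dave  | 1728.87
Grace | 1007.9 
Grace | 1981.65
Alice | NULL   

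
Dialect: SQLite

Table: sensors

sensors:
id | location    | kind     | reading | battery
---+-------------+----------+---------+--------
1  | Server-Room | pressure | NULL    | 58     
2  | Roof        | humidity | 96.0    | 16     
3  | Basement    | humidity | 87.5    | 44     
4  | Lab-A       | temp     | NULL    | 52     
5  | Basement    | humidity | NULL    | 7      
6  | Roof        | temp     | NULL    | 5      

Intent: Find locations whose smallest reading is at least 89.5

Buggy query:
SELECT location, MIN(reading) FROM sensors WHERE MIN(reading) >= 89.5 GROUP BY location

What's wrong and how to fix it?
Bug: MIN() in WHERE is a misuse of aggregate

Fix: Use HAVING for the per-group MIN condition

Corrected query:
SELECT location, MIN(reading) FROM sensors GROUP BY location HAVING MIN(reading) >= 89.5

Result:
location | MIN(reading)
---------+-------------
Roof     | 96          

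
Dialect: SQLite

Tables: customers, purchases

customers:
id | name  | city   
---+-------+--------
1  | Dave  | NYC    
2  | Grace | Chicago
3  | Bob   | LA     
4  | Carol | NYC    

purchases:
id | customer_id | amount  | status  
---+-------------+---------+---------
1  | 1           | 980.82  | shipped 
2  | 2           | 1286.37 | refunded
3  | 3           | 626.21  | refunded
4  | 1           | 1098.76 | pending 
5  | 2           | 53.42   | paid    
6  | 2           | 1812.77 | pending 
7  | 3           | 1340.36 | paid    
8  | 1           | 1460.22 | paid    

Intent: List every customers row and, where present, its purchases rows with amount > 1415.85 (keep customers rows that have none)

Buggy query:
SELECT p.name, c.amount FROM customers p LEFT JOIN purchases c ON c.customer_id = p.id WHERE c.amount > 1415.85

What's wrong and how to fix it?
Bug: A WHERE condition on the right-hand table after LEFT JOIN drops unmatched parents

Fix: Put 'c.amount > 1415.85' in the JOIN's ON clause instead of WHERE

Corrected query:
SELECT p.name, c.amount FROM customers p LEFT JOIN purchases c ON c.customer_id = p.id AND c.amount > 1415.85

Result:
name  | amount 
------+--------
Dave  | 1460.22
Grace | 1812.77
Bob   | NULL   
Carol | NULL   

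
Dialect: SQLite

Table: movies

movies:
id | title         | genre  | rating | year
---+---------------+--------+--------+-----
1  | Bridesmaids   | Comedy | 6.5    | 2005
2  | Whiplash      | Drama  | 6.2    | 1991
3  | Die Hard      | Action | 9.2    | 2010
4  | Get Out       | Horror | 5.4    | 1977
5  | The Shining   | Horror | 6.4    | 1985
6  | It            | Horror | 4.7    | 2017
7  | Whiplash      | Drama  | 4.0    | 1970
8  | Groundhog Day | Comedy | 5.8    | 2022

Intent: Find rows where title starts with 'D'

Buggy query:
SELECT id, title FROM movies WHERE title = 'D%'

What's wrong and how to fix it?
Bug: '=' compares the literal string including the % character; pattern matching needs LIKE

Fix: Replace '=' with LIKE so 'D%' is treated as a pattern

Corrected query:
SELECT id, title FROM movies WHERE title LIKE 'D%'

Result:
id | title   
---+---------
3  | Die Hard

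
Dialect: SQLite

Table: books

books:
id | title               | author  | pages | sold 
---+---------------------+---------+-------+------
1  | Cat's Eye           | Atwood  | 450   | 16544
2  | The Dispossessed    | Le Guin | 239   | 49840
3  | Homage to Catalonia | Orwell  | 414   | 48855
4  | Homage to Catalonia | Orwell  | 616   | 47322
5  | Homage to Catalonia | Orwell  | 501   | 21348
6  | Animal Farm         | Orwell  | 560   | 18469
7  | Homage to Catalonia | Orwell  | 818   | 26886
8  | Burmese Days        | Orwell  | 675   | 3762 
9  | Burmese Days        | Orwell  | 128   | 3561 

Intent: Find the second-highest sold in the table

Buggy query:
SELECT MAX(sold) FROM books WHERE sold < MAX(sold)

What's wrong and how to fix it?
Bug: MAX(sold) on the right of the comparison is an aggregate-in-WHERE error

Fix: Put the inner MAX in a scalar subquery

Corrected query:
SELECT MAX(sold) FROM books WHERE sold < (SELECT MAX(sold) FROM books)

Result:
MAX(sold)
---------
48855    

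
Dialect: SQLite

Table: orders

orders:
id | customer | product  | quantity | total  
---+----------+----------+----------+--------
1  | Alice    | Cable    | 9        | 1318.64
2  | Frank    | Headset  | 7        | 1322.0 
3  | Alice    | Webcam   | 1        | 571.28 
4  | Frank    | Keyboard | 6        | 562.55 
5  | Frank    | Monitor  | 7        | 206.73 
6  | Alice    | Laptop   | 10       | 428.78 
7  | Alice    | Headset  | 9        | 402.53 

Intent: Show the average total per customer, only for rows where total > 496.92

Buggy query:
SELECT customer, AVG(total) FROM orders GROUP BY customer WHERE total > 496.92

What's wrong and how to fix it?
Bug: Row-level WHERE must come before GROUP BY in the clause order

Fix: Move the WHERE clause before GROUP BY

Corrected query:
SELECT customer, AVG(total) FROM orders WHERE total > 496.92 GROUP BY customer

Result:
customer | AVG(total)
---------+-----------
Alice    | 944.96    
Frank    | 942.275   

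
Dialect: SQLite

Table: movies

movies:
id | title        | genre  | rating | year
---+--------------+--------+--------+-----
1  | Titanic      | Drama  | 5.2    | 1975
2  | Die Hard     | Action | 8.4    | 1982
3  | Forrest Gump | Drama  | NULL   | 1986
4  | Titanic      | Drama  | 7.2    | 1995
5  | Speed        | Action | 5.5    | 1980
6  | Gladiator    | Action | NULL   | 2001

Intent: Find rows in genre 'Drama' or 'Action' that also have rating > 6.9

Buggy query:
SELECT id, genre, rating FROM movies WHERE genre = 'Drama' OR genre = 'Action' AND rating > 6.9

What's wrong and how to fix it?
Bug: AND binds tighter than OR, so this parses as genre = 'Drama' OR (genre = 'Action' AND rating > 6.9)

Fix: Add parentheses around the OR so the AND applies to both alternatives

Corrected query:
SELECT id, genre, rating FROM movies WHERE (genre = 'Drama' OR genre = 'Action') AND rating > 6.9

Result:
id | genre  | rating
---+--------+-------
2  | Action | 8.4   
4  | Drama  | 7.2   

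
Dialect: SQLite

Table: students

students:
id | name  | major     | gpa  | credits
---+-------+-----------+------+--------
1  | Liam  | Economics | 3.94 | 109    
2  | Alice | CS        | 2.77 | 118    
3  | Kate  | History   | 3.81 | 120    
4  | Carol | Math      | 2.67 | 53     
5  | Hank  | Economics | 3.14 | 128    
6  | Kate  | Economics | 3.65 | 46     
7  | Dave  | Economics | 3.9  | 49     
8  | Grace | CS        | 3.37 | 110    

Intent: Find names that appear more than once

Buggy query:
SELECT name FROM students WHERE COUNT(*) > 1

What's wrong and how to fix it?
Bug: WHERE can't reference COUNT(*); aggregates are computed after WHERE

Fix: Group first, then use HAVING for the count condition

Corrected query:
SELECT name FROM students GROUP BY name HAVING COUNT(*) > 1

Result:
name
----
Kate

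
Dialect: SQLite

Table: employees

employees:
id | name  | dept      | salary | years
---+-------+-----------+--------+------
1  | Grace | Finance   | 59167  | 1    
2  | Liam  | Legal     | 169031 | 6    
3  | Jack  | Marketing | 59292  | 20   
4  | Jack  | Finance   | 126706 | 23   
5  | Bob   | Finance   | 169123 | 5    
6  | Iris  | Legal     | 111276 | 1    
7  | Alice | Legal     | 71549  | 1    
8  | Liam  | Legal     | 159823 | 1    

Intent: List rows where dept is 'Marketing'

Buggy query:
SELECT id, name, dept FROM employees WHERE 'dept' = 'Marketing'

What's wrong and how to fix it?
Bug: Single quotes denote string literals in SQL; the column name is being compared as a constant string

Fix: Reference the column as dept without single quotes

Corrected query:
SELECT id, name, dept FROM employees WHERE dept = 'Marketing'

Result:
id | name | dept     
---+------+----------
3  | Jack | Marketing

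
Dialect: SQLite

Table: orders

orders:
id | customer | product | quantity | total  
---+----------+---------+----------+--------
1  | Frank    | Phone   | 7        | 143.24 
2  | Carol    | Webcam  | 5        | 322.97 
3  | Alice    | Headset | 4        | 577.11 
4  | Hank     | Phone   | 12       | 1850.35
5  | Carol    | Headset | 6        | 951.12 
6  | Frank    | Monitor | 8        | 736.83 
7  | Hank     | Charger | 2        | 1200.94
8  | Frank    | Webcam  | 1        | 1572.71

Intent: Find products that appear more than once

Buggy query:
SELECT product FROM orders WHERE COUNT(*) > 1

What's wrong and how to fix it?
Bug: WHERE can't reference COUNT(*); aggregates are computed after WHERE

Fix: Group first, then use HAVING for the count condition

Corrected query:
SELECT product FROM orders GROUP BY product HAVING COUNT(*) > 1

Result:
product
-------
Headset
Phone  
Webcam 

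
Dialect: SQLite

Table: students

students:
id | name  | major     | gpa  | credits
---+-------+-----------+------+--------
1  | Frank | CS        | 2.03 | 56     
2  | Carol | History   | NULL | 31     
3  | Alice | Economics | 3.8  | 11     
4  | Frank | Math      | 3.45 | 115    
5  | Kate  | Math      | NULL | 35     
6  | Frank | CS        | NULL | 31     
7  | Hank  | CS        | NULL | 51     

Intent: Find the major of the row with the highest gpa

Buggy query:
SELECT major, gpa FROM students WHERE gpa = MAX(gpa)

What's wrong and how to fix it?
Bug: MAX(gpa) is an aggregate and cannot be used directly in WHERE

Fix: Use a subquery: WHERE gpa = (SELECT MAX(gpa) FROM students)

Corrected query:
SELECT major, gpa FROM students WHERE gpa = (SELECT MAX(gpa) FROM students)

Result:
major     | gpa
----------+----
Economics | 3.8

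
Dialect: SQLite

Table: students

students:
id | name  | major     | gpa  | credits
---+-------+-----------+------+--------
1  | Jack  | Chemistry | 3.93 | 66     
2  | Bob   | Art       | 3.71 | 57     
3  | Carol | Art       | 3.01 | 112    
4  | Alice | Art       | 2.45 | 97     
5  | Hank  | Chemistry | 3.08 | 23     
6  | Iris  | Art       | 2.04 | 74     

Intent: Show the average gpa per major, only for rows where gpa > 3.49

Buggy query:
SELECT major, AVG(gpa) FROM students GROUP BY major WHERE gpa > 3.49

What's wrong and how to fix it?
Bug: Row-level WHERE must come before GROUP BY in the clause order

Fix: Move the WHERE clause before GROUP BY

Corrected query:
SELECT major, AVG(gpa) FROM students WHERE gpa > 3.49 GROUP BY major

Result:
major     | AVG(gpa)
----------+---------
Art       | 3.71    
Chemistry | 3.93    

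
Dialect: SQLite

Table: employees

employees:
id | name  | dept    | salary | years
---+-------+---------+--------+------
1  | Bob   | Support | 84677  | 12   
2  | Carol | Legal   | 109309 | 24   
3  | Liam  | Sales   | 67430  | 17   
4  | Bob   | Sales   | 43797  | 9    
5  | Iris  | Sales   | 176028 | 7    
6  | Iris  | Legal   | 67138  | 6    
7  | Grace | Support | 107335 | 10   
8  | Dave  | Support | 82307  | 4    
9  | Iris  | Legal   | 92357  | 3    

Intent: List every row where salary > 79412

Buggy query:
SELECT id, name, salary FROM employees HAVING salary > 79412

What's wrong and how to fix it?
Bug: This is a non-aggregate query (no GROUP BY, no aggregates), so in SQLite the HAVING clause is invalid here; a row-level condition belongs in WHERE

Fix: Replace HAVING with WHERE since the condition applies to individual rows

Corrected query:
SELECT id, name, salary FROM employees WHERE salary > 79412

Result:
id | name  | salary
---+-------+-------
1  | Bob   | 84677 
2  | Carol | 109309
5  | Iris  | 176028
7  | Grace | 107335
8  | Dave  | 82307 
9  | Iris  | 92357 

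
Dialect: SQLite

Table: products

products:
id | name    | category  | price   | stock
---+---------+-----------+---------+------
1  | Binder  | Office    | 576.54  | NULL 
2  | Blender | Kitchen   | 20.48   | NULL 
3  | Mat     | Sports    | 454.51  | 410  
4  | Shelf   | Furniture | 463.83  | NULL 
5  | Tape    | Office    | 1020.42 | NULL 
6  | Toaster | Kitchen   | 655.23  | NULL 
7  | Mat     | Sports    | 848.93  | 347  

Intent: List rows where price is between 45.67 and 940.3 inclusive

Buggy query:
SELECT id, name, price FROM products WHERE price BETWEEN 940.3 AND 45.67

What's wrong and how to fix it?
Bug: BETWEEN expects the lower bound first; with 940.3 AND 45.67 the range is empty

Fix: Swap the bounds so the smaller value comes first

Corrected query:
SELECT id, name, price FROM products WHERE price BETWEEN 45.67 AND 940.3

Result:
id | name    | price 
---+---------+-------
1  | Binder  | 576.54
3  | Mat     | 454.51
4  | Shelf   | 463.83
6  | Toaster | 655.23
7  | Mat     | 848.93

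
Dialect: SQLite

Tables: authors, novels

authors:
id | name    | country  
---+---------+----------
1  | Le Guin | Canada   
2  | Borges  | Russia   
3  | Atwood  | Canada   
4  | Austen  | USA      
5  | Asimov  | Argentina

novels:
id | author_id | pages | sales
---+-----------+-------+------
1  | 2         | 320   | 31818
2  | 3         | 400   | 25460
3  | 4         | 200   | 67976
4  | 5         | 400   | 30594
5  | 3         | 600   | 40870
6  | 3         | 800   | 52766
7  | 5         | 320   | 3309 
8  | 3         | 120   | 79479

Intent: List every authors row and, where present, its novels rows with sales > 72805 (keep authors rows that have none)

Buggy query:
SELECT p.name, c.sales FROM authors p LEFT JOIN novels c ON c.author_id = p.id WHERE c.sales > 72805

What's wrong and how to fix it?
Bug: A WHERE condition on the right-hand table after LEFT JOIN drops unmatched parents

Fix: Put 'c.sales > 72805' in the JOIN's ON clause instead of WHERE

Corrected query:
SELECT p.name, c.sales FROM authors p LEFT JOIN novels c ON c.author_id = p.id AND c.sales > 72805

Result:
name    | sales
--------+------
Le Guin | NULL 
Borges  | NULL 
Atwood  | 79479
Austen  | NULL 
Asimov  | NULL 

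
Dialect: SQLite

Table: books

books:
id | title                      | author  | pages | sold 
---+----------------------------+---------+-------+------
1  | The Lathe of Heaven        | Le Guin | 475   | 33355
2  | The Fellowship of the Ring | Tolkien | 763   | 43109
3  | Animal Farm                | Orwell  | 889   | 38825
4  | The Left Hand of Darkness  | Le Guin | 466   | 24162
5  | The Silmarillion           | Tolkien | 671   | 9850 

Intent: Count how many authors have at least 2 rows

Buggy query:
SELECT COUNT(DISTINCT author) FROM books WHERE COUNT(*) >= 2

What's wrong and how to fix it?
Bug: WHERE filters individual rows, not groups, so a group-level COUNT is invalid there

Fix: Group first with HAVING COUNT(*) >= 2, then COUNT the resulting groups

Corrected query:
SELECT COUNT(*) FROM (SELECT author FROM books GROUP BY author HAVING COUNT(*) >= 2)

Result:
COUNT(*)
--------
2       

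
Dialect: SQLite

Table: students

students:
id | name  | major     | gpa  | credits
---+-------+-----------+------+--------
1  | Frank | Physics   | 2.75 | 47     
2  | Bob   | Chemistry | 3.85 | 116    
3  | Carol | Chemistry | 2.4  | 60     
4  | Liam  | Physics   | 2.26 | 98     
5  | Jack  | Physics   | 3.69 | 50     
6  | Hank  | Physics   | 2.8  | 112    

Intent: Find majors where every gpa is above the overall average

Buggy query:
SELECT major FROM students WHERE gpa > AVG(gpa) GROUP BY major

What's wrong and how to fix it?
Bug: AVG() is an aggregate; it can't sit directly in WHERE

Fix: Compute the overall average in a scalar subquery and compare each group's MIN against it in HAVING

Corrected query:
SELECT major FROM students GROUP BY major HAVING MIN(gpa) > (SELECT AVG(gpa) FROM students)

Result:
(no rows)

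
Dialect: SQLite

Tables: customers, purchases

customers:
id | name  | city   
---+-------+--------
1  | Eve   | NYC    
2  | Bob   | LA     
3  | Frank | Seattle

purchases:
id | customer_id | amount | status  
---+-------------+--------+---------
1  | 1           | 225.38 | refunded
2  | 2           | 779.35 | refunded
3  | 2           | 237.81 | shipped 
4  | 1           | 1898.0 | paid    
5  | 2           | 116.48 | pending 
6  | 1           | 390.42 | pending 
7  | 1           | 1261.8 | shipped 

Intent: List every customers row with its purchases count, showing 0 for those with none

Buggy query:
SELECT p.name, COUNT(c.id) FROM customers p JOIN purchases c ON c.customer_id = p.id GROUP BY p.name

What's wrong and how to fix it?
Bug: INNER JOIN drops customers rows that have no matching purchases rows

Fix: Switch to LEFT JOIN to retain unmatched parent rows

Corrected query:
SELECT p.name, COUNT(c.id) FROM customers p LEFT JOIN purchases c ON c.customer_id = p.id GROUP BY p.name

Result:
name  | COUNT(c.id)
------+------------
Bob   | 3          
Eve   | 4          
Frank | 0          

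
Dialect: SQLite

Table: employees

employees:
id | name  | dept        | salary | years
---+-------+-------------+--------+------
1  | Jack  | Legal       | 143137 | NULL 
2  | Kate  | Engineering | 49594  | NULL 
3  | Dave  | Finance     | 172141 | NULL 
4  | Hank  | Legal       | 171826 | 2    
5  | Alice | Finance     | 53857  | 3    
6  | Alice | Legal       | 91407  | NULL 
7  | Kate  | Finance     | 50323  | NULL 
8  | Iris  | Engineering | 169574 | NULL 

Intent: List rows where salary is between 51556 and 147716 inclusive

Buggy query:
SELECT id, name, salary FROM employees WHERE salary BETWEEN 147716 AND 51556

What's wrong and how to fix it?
Bug: BETWEEN expects the lower bound first; with 147716 AND 51556 the range is empty

Fix: Swap the bounds so the smaller value comes first

Corrected query:
SELECT id, name, salary FROM employees WHERE salary BETWEEN 51556 AND 147716

Result:
id | name  | salary
---+-------+-------
1  | Jack  | 143137
5  | Alice | 53857 
6  | Alice | 91407 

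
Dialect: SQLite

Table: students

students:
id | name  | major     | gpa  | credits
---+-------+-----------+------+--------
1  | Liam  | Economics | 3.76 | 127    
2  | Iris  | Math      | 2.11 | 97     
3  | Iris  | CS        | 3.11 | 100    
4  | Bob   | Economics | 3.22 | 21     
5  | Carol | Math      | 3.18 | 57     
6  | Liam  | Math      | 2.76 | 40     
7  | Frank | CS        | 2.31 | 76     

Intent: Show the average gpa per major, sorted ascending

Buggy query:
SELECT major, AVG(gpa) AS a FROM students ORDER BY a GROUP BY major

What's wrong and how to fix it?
Bug: ORDER BY appears before GROUP BY; SQL clause order requires GROUP BY first

Fix: Reorder: SELECT … FROM … GROUP BY … ORDER BY …

Corrected query:
SELECT major, AVG(gpa) AS a FROM students GROUP BY major ORDER BY a

Result:
major     | a       
----------+---------
Math      | 2.683333
CS        | 2.71    
Economics | 3.49    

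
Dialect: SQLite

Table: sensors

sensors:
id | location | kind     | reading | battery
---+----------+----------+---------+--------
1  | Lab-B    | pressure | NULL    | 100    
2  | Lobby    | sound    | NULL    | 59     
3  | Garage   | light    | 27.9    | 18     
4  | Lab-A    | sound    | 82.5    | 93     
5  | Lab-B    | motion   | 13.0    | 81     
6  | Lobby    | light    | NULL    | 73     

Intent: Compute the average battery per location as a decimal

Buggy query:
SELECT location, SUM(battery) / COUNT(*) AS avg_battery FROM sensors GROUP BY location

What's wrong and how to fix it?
Bug: SUM(battery) and COUNT(*) are both integers; the division truncates the fractional part

Fix: Cast one side to REAL so the division keeps the fractional part

Corrected query:
SELECT location, SUM(battery) * 1.0 / COUNT(*) AS avg_battery FROM sensors GROUP BY location

Result:
location | avg_battery
---------+------------
Garage   | 18         
Lab-A    | 93         
Lab-B    | 90.5       
Lobby    | 66         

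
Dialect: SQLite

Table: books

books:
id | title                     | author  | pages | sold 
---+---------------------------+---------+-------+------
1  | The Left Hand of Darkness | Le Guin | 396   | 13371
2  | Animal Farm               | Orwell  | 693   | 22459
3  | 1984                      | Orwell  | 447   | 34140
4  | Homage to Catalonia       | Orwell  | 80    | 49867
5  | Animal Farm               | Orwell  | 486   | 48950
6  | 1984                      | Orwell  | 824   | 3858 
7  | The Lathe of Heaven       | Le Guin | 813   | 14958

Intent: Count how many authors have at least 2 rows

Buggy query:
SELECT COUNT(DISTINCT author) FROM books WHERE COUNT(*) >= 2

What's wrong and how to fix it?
Bug: WHERE filters individual rows, not groups, so a group-level COUNT is invalid there

Fix: Group first with HAVING COUNT(*) >= 2, then COUNT the resulting groups

Corrected query:
SELECT COUNT(*) FROM (SELECT author FROM books GROUP BY author HAVING COUNT(*) >= 2)

Result:
COUNT(*)
--------
2       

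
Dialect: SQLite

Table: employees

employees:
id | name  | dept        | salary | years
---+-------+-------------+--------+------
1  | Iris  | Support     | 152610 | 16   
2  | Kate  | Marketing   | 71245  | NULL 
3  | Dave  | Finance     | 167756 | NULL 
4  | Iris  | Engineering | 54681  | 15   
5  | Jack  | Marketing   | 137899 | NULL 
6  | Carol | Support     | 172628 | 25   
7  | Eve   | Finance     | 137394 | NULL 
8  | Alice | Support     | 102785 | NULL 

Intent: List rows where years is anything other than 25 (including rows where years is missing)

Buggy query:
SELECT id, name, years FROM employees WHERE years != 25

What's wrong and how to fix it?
Bug: Inequality against NULL is unknown, not true; rows with NULL are dropped

Fix: Handle NULL separately with IS NULL alongside the inequality

Corrected query:
SELECT id, name, years FROM employees WHERE years != 25 OR years IS NULL

Result:
id | name  | years
---+-------+------
1  | Iris  | 16   
2  | Kate  | NULL 
3  | Dave  | NULL 
4  | Iris  | 15   
5  | Jack  | NULL 
7  | Eve   | NULL 
8  | Alice | NULL 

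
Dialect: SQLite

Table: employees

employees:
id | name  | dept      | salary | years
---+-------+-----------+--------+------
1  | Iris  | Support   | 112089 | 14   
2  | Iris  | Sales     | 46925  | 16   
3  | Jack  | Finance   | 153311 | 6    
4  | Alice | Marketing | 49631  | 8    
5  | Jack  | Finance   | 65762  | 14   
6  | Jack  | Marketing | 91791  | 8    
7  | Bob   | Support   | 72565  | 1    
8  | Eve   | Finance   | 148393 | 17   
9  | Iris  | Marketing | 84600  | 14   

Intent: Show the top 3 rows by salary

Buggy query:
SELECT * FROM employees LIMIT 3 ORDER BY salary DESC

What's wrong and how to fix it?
Bug: LIMIT must come after ORDER BY

Fix: Swap the clauses: ORDER BY first, then LIMIT

Corrected query:
SELECT * FROM employees ORDER BY salary DESC LIMIT 3

Result:
id | name | dept    | salary | years
---+------+---------+--------+------
3  | Jack | Finance | 153311 | 6    
8  | Eve  | Finance | 148393 | 17   
1  | Iris | Support | 112089 | 14   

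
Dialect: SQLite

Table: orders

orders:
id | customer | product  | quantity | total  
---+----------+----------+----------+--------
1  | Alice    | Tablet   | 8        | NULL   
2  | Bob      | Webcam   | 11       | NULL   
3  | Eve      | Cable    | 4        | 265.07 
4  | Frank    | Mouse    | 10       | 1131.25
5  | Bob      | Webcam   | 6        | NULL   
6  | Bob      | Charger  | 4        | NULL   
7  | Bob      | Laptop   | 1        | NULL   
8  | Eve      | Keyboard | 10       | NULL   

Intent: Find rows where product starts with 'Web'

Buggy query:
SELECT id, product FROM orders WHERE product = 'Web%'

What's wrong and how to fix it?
Bug: Wildcards only work with LIKE; '=' treats '%' as a literal character

Fix: Replace '=' with LIKE so 'Web%' is treated as a pattern

Corrected query:
SELECT id, product FROM orders WHERE product LIKE 'Web%'

Result:
id | product
---+--------
2  | Webcam 
5  | Webcam 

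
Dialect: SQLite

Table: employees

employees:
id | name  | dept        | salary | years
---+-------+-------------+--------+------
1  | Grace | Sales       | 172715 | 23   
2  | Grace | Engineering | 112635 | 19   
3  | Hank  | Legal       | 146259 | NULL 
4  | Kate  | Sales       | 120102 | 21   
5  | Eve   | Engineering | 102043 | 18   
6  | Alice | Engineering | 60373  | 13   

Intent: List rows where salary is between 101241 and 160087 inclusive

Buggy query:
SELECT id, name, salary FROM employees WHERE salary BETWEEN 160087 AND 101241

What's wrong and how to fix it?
Bug: BETWEEN expects the lower bound first; with 160087 AND 101241 the range is empty

Fix: Write BETWEEN 101241 AND 160087

Corrected query:
SELECT id, name, salary FROM employees WHERE salary BETWEEN 101241 AND 160087

Result:
id | name  | salary
---+-------+-------
2  | Grace | 112635
3  | Hank  | 146259
4  | Kate  | 120102
5  | Eve   | 102043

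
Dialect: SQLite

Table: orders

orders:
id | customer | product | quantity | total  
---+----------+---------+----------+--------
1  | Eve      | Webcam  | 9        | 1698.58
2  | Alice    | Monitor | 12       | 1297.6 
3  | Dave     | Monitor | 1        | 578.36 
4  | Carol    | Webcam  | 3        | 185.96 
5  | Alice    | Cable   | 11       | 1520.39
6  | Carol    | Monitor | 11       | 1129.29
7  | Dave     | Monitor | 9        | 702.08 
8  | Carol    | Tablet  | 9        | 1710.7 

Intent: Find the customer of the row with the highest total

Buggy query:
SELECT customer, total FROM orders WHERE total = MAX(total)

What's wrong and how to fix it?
Bug: MAX(total) is an aggregate and cannot be used directly in WHERE

Fix: Wrap MAX in a scalar subquery so WHERE compares against a single value

Corrected query:
SELECT customer, total FROM orders WHERE total = (SELECT MAX(total) FROM orders)

Result:
customer | total 
---------+-------
Carol    | 1710.7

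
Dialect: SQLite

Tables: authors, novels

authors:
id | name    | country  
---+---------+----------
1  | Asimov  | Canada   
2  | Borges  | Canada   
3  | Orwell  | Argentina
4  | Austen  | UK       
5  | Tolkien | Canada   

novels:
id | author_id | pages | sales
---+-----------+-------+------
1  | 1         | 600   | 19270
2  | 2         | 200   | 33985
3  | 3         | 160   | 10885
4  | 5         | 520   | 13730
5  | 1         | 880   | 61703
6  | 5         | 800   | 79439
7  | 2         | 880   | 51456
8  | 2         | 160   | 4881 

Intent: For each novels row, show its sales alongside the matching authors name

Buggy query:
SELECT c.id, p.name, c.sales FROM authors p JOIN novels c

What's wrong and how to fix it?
Bug: Missing join condition: each novels row is matched to all authors rows instead of just its own

Fix: Specify the join condition linking the foreign key to the parent id

Corrected query:
SELECT c.id, p.name, c.sales FROM authors p JOIN novels c ON c.author_id = p.id

Result:
id | name    | sales
---+---------+------
1  | Asimov  | 19270
2  | Borges  | 33985
3  | Orwell  | 10885
4  | Tolkien | 13730
5  | Asimov  | 61703
6  | Tolkien | 79439
7  | Borges  | 51456
8  | Borges  | 4881 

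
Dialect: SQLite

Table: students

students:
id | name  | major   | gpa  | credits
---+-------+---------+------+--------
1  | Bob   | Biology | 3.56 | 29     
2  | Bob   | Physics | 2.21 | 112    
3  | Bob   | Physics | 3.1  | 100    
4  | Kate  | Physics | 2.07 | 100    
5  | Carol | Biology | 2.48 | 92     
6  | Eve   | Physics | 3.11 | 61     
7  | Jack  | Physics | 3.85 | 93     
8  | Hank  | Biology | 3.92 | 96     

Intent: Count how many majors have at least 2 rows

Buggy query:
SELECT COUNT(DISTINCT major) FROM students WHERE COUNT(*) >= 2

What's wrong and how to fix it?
Bug: WHERE filters individual rows, not groups, so a group-level COUNT is invalid there

Fix: Group first with HAVING COUNT(*) >= 2, then COUNT the resulting groups

Corrected query:
SELECT COUNT(*) FROM (SELECT major FROM students GROUP BY major HAVING COUNT(*) >= 2)

Result:
COUNT(*)
--------
2       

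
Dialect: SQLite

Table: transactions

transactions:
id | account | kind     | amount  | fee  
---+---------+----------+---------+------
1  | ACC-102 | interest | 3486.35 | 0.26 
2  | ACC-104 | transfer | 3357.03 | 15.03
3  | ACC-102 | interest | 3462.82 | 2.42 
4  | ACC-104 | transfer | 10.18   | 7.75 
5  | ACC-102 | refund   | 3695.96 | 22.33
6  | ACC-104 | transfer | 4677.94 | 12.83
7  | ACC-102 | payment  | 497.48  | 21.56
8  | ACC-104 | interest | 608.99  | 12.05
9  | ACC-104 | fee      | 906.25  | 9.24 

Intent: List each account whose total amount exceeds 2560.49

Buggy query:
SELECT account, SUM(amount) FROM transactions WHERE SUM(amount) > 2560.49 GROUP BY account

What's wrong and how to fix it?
Bug: Aggregate functions cannot appear in a WHERE clause

Fix: Move the aggregate condition to a HAVING clause

Corrected query:
SELECT account, SUM(amount) FROM transactions GROUP BY account HAVING SUM(amount) > 2560.49

Result:
account | SUM(amount)
--------+------------
ACC-102 | 11142.61   
ACC-104 | 9560.39    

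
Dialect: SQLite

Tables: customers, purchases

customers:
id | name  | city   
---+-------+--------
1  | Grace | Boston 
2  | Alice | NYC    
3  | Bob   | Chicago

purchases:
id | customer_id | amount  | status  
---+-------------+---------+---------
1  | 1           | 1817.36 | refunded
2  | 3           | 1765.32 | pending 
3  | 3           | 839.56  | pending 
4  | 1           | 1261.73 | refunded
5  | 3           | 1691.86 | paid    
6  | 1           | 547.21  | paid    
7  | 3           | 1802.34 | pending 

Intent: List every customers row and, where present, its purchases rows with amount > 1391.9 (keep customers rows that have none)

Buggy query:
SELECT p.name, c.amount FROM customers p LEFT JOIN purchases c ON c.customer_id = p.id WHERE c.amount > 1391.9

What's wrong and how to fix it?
Bug: A WHERE condition on the right-hand table after LEFT JOIN drops unmatched parents

Fix: Put 'c.amount > 1391.9' in the JOIN's ON clause instead of WHERE

Corrected query:
SELECT p.name, c.amount FROM customers p LEFT JOIN purchases c ON c.customer_id = p.id AND c.amount > 1391.9

Result:
name  | amount 
------+--------
Grace | 1817.36
Alice | NULL   
Bob   | 1691.86
Bob   | 1765.32
Bob   | 1802.34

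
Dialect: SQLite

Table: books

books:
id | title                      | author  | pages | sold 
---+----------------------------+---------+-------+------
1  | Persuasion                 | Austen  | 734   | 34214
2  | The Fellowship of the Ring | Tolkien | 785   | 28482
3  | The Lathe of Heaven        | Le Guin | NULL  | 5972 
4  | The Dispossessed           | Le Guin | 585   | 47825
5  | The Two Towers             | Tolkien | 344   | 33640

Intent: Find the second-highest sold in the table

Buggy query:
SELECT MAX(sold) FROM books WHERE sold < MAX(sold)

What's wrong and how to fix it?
Bug: The inner MAX is an aggregate inside WHERE, which is not allowed

Fix: Put the inner MAX in a scalar subquery

Corrected query:
SELECT MAX(sold) FROM books WHERE sold < (SELECT MAX(sold) FROM books)

Result:
MAX(sold)
---------
34214    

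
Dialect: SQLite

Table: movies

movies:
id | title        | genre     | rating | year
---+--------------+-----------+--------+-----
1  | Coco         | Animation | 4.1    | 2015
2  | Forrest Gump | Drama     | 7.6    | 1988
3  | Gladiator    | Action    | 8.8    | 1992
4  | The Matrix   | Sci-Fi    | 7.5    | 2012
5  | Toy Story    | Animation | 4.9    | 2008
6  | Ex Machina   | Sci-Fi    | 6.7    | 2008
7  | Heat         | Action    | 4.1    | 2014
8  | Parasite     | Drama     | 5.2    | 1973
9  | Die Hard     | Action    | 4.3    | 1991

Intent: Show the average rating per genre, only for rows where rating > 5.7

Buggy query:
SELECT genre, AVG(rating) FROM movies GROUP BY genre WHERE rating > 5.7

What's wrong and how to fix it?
Bug: Row-level WHERE must come before GROUP BY in the clause order

Fix: Move the WHERE clause before GROUP BY

Corrected query:
SELECT genre, AVG(rating) FROM movies WHERE rating > 5.7 GROUP BY genre

Result:
genre  | AVG(rating)
-------+------------
Action | 8.8        
Drama  | 7.6        
Sci-Fi | 7.1        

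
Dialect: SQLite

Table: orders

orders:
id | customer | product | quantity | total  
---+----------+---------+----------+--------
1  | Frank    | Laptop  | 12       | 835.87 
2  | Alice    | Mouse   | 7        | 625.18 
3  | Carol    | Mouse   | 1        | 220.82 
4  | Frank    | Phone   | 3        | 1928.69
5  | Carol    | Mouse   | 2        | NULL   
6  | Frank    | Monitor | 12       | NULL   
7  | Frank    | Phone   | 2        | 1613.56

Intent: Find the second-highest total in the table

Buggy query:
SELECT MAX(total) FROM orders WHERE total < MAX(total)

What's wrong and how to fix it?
Bug: MAX(total) on the right of the comparison is an aggregate-in-WHERE error

Fix: Put the inner MAX in a scalar subquery

Corrected query:
SELECT MAX(total) FROM orders WHERE total < (SELECT MAX(total) FROM orders)

Result:
MAX(total)
----------
1613.56   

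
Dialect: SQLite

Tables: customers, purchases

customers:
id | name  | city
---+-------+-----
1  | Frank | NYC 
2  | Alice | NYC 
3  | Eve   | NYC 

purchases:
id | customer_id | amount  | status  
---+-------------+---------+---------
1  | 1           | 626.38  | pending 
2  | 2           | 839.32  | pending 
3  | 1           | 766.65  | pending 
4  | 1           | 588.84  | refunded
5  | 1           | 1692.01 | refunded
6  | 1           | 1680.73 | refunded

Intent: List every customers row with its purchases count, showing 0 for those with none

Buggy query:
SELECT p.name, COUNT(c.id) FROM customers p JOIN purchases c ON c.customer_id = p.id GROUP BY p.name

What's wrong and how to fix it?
Bug: An inner join excludes parents with zero children

Fix: Switch to LEFT JOIN to retain unmatched parent rows

Corrected query:
SELECT p.name, COUNT(c.id) FROM customers p LEFT JOIN purchases c ON c.customer_id = p.id GROUP BY p.name

Result:
name  | COUNT(c.id)
------+------------
Alice | 1          
Eve   | 0          
Frank | 5          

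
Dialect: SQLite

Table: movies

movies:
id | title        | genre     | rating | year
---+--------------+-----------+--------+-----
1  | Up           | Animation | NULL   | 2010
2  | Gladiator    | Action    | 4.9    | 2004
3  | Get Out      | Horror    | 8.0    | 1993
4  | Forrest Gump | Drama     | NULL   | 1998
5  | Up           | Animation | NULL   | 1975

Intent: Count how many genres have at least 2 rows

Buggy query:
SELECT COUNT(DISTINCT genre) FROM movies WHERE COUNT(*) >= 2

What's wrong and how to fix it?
Bug: COUNT(*) cannot appear in WHERE; the per-group count doesn't exist yet

Fix: Use a subquery that GROUPs and filters with HAVING, then count its rows

Corrected query:
SELECT COUNT(*) FROM (SELECT genre FROM movies GROUP BY genre HAVING COUNT(*) >= 2)

Result:
COUNT(*)
--------
1       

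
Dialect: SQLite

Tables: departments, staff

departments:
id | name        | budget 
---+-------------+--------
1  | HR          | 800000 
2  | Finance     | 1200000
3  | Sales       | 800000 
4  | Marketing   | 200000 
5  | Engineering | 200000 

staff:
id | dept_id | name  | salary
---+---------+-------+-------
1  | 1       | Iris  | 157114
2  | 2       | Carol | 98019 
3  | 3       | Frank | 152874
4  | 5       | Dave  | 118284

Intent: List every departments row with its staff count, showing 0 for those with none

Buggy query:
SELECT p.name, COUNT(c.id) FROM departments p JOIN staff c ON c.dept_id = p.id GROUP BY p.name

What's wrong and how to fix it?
Bug: An inner join excludes parents with zero children

Fix: Switch to LEFT JOIN to retain unmatched parent rows

Corrected query:
SELECT p.name, COUNT(c.id) FROM departments p LEFT JOIN staff c ON c.dept_id = p.id GROUP BY p.name

Result:
name        | COUNT(c.id)
------------+------------
Engineering | 1          
Finance     | 1          
HR          | 1          
Marketing   | 0          
Sales       | 1          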